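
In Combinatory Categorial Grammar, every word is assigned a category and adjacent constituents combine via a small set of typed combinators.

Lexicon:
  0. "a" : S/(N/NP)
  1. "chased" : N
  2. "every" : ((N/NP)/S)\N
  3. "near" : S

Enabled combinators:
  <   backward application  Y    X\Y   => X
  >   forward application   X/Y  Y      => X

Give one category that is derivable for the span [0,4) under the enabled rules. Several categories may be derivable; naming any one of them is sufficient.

[0,4] S   >
  [0,1] "a" : S/(N/NP)
  [1,4] N/NP   >
    [1,3] (N/NP)/S   <
      [1,2] "chased" : N
      [2,3] "every" : ((N/NP)/S)\N
    [3,4] "near" : S

S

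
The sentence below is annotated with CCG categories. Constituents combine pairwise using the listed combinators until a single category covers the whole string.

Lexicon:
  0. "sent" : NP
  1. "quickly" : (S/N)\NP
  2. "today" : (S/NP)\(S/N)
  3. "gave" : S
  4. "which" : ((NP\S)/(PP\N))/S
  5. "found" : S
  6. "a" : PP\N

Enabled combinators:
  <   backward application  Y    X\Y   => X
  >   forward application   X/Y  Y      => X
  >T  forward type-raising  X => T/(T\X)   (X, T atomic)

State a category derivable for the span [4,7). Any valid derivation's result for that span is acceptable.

NP\S

[0,7] S   >
  [0,3] S/NP   <
    [0,2] S/N   <
      [0,1] "sent" : NP
      [1,2] "quickly" : (S/N)\NP
    [2,3] "today" : (S/NP)\(S/N)
  [3,7] NP   <
    [3,4] "gave" : S
    [4,7] NP\S   >
      [4,6] (NP\S)/(PP\N)   >
        [4,5] "which" : ((NP\S)/(PP\N))/S
        [5,6] "found" : S
      [6,7] "a" : PP\N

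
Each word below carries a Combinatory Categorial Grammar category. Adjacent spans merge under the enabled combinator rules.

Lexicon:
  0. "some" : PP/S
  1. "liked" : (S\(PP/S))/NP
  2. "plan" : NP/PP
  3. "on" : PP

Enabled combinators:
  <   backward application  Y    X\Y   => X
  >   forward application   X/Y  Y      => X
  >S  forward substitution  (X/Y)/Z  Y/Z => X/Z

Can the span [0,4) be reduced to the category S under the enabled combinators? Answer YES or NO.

[0,4] S   <
  [0,1] "some" : PP/S
  [1,4] S\(PP/S)   >
    [1,2] "liked" : (S\(PP/S))/NP
    [2,4] NP   >
      [2,3] "plan" : NP/PP
      [3,4] "on" : PP

YES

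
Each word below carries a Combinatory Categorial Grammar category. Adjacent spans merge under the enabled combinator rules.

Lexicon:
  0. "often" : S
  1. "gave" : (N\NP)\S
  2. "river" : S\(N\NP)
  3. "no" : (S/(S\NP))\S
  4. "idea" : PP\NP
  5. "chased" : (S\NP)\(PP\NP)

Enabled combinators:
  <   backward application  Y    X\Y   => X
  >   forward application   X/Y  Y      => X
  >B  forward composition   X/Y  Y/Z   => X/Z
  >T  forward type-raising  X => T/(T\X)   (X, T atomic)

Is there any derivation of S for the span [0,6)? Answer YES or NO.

[0,6] S   >
  [0,4] S/(S\NP)   <
    [0,3] S   <
      [0,2] N\NP   <
        [0,1] "often" : S
        [1,2] "gave" : (N\NP)\S
      [2,3] "river" : S\(N\NP)
    [3,4] "no" : (S/(S\NP))\S
  [4,6] S\NP   <
    [4,5] "idea" : PP\NP
    [5,6] "chased" : (S\NP)\(PP\NP)

YES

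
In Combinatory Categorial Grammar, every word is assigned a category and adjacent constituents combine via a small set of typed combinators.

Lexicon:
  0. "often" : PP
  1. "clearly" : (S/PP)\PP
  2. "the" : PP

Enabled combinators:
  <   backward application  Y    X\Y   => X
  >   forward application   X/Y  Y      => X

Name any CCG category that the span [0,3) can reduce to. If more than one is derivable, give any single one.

S

[0,3] S   >
  [0,2] S/PP   <
    [0,1] "often" : PP
    [1,2] "clearly" : (S/PP)\PP
  [2,3] "the" : PP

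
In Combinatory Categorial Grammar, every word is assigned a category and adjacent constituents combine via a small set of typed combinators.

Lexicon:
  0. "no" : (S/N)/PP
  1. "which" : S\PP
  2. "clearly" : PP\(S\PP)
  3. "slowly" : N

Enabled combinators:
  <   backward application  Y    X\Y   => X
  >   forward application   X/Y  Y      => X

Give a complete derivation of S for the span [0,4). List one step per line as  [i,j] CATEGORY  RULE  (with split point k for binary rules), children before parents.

[0,1] (S/N)/PP  lex  "no"
[1,2] S\PP  lex  "which"
[2,3] PP\(S\PP)  lex  "clearly"
[1,3] PP  <  k=2
[0,3] S/N  >  k=1
[3,4] N  lex  "slowly"
[0,4] S  >  k=3

[0,4] S   >
  [0,3] S/N   >
    [0,1] "no" : (S/N)/PP
    [1,3] PP   <
      [1,2] "which" : S\PP
      [2,3] "clearly" : PP\(S\PP)
  [3,4] "slowly" : N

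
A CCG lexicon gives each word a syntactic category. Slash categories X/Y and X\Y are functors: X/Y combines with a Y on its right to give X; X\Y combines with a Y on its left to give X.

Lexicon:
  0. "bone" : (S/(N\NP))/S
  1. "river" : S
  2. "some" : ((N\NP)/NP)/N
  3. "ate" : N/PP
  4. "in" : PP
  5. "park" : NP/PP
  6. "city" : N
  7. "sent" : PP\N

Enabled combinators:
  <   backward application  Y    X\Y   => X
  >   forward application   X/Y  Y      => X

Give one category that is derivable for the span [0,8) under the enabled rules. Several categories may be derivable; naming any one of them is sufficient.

S

[0,8] S   >
  [0,2] S/(N\NP)   >
    [0,1] "bone" : (S/(N\NP))/S
    [1,2] "river" : S
  [2,8] N\NP   >
    [2,5] (N\NP)/NP   >
      [2,3] "some" : ((N\NP)/NP)/N
      [3,5] N   >
        [3,4] "ate" : N/PP
        [4,5] "in" : PP
    [5,8] NP   >
      [5,6] "park" : NP/PP
      [6,8] PP   <
        [6,7] "city" : N
        [7,8] "sent" : PP\N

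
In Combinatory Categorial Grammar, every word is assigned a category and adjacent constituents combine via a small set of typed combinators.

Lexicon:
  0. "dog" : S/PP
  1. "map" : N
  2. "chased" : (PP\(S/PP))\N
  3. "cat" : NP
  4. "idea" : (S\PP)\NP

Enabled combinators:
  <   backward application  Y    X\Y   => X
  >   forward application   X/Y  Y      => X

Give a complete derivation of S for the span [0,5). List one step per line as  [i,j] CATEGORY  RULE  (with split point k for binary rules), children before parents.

[0,5] S   <
  [0,3] PP   <
    [0,1] "dog" : S/PP
    [1,3] PP\(S/PP)   <
      [1,2] "map" : N
      [2,3] "chased" : (PP\(S/PP))\N
  [3,5] S\PP   <
    [3,4] "cat" : NP
    [4,5] "idea" : (S\PP)\NP

[0,1] S/PP  lex  "dog"
[1,2] N  lex  "map"
[2,3] (PP\(S/PP))\N  lex  "chased"
[1,3] PP\(S/PP)  <  k=2
[0,3] PP  <  k=1
[3,4] NP  lex  "cat"
[4,5] (S\PP)\NP  lex  "idea"
[3,5] S\PP  <  k=4
[0,5] S  <  k=3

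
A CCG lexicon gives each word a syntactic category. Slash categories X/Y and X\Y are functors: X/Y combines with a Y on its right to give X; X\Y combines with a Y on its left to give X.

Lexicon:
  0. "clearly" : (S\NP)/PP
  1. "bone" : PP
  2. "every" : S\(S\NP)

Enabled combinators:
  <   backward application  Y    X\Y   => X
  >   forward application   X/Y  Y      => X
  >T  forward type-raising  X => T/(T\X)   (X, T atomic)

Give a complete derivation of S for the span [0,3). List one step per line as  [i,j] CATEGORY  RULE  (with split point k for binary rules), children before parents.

[0,1] (S\NP)/PP  lex  "clearly"
[1,2] PP  lex  "bone"
[0,2] S\NP  >  k=1
[2,3] S\(S\NP)  lex  "every"
[0,3] S  <  k=2

[0,3] S   <
  [0,2] S\NP   >
    [0,1] "clearly" : (S\NP)/PP
    [1,2] "bone" : PP
  [2,3] "every" : S\(S\NP)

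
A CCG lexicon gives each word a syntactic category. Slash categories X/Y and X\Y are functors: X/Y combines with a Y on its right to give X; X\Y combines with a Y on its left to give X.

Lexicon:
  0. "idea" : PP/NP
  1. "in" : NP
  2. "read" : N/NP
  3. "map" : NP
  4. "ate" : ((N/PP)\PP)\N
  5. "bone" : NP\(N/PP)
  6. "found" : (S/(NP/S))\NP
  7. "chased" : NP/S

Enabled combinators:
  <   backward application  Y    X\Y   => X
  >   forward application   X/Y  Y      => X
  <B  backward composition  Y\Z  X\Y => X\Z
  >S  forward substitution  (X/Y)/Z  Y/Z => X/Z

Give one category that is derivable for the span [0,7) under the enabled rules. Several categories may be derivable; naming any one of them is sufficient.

[0,8] S   >
  [0,7] S/(NP/S)   <
    [0,6] NP   <
      [0,5] N/PP   <
        [0,2] PP   >
          [0,1] "idea" : PP/NP
          [1,2] "in" : NP
        [2,5] (N/PP)\PP   <
          [2,4] N   >
            [2,3] "read" : N/NP
            [3,4] "map" : NP
          [4,5] "ate" : ((N/PP)\PP)\N
      [5,6] "bone" : NP\(N/PP)
    [6,7] "found" : (S/(NP/S))\NP
  [7,8] "chased" : NP/S

S/(NP/S)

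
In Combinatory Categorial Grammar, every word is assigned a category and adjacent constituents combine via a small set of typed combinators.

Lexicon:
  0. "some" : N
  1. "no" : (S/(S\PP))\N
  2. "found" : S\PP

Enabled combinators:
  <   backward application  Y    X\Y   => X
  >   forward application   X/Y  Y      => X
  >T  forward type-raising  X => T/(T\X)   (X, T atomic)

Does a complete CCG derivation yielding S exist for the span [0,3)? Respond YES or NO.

[0,3] S   >
  [0,2] S/(S\PP)   <
    [0,1] "some" : N
    [1,2] "no" : (S/(S\PP))\N
  [2,3] "found" : S\PP

YES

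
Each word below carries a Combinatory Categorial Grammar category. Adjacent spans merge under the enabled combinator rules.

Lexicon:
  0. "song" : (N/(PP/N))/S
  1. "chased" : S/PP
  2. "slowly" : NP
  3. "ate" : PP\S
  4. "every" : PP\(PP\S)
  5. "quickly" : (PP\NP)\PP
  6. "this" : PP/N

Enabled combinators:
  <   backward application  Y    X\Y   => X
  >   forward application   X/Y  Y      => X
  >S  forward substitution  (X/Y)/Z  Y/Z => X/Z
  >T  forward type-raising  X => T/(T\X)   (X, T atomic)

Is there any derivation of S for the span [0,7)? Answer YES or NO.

NO

(N/(PP/N))/S S/PP NP PP\S PP\(PP\S) (PP\NP)\PP PP/N
CKY chart[0,7] = {N, N/(N\N), NP/(NP\N), PP/(PP\N), S/(S\N)}; S ∉ chart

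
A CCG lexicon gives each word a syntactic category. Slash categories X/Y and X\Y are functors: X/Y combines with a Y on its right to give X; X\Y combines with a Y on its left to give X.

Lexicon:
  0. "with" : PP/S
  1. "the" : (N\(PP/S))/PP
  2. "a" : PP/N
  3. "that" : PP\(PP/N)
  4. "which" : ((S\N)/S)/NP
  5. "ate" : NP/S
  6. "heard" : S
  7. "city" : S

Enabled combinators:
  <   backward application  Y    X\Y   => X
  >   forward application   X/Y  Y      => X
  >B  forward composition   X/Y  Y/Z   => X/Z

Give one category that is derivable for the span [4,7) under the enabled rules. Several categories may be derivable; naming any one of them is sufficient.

[0,8] S   <
  [0,4] N   <
    [0,1] "with" : PP/S
    [1,4] N\(PP/S)   >
      [1,2] "the" : (N\(PP/S))/PP
      [2,4] PP   <
        [2,3] "a" : PP/N
        [3,4] "that" : PP\(PP/N)
  [4,8] S\N   >
    [4,7] (S\N)/S   >
      [4,5] "which" : ((S\N)/S)/NP
      [5,7] NP   >
        [5,6] "ate" : NP/S
        [6,7] "heard" : S
    [7,8] "city" : S

(S\N)/S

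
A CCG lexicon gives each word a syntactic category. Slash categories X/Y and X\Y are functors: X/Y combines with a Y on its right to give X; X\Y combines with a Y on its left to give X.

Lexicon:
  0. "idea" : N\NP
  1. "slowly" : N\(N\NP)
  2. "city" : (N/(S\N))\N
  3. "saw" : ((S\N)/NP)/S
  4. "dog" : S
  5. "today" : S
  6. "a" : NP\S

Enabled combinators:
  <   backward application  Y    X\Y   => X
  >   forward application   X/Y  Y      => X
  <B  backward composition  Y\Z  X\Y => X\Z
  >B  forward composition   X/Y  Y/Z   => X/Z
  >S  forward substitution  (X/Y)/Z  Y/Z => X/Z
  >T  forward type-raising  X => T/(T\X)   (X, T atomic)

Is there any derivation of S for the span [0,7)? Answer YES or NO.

NO

N\NP N\(N\NP) (N/(S\N))\N ((S\N)/NP)/S S S NP\S
CKY chart[0,7] = {N, N/(NP\NP), N/(N\N), NP/(NP\N), PP/(PP\N), S/(S\N)}; S ∉ chart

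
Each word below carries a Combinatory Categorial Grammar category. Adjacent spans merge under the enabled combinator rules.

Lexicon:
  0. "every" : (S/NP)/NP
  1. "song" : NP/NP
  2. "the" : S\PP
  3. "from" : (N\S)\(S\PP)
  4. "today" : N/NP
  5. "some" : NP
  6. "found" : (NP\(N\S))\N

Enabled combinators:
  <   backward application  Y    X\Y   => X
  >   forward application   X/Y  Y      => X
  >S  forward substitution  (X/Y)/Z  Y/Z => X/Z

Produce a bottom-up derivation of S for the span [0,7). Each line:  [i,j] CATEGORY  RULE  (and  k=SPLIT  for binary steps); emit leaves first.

[0,1] (S/NP)/NP  lex  "every"
[1,2] NP/NP  lex  "song"
[0,2] S/NP  >S  k=1
[2,3] S\PP  lex  "the"
[3,4] (N\S)\(S\PP)  lex  "from"
[2,4] N\S  <  k=3
[4,5] N/NP  lex  "today"
[5,6] NP  lex  "some"
[4,6] N  >  k=5
[6,7] (NP\(N\S))\N  lex  "found"
[4,7] NP\(N\S)  <  k=6
[2,7] NP  <  k=4
[0,7] S  >  k=2

[0,7] S   >
  [0,2] S/NP   >S
    [0,1] "every" : (S/NP)/NP
    [1,2] "song" : NP/NP
  [2,7] NP   <
    [2,4] N\S   <
      [2,3] "the" : S\PP
      [3,4] "from" : (N\S)\(S\PP)
    [4,7] NP\(N\S)   <
      [4,6] N   >
        [4,5] "today" : N/NP
        [5,6] "some" : NP
      [6,7] "found" : (NP\(N\S))\N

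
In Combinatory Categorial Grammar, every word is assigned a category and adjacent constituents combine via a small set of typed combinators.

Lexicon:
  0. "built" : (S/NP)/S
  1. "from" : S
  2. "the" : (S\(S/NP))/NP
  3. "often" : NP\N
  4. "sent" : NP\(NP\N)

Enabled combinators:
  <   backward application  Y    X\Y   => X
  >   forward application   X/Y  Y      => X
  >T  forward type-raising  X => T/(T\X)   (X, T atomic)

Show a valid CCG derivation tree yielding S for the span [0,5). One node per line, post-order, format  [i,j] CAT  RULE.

[0,1] (S/NP)/S  lex  "built"
[1,2] S  lex  "from"
[0,2] S/NP  >  k=1
[2,3] (S\(S/NP))/NP  lex  "the"
[3,4] NP\N  lex  "often"
[4,5] NP\(NP\N)  lex  "sent"
[3,5] NP  <  k=4
[2,5] S\(S/NP)  >  k=3
[0,5] S  <  k=2

[0,5] S   <
  [0,2] S/NP   >
    [0,1] "built" : (S/NP)/S
    [1,2] "from" : S
  [2,5] S\(S/NP)   >
    [2,3] "the" : (S\(S/NP))/NP
    [3,5] NP   <
      [3,4] "often" : NP\N
      [4,5] "sent" : NP\(NP\N)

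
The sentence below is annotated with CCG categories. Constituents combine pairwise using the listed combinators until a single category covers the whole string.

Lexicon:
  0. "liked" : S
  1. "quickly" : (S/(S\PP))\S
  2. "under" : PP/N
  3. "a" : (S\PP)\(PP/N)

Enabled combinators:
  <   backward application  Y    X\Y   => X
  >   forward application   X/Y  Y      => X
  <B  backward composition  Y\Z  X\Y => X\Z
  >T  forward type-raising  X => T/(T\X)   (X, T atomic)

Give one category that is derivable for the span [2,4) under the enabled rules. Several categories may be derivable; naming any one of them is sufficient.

S\PP

[0,4] S   >
  [0,2] S/(S\PP)   <
    [0,1] "liked" : S
    [1,2] "quickly" : (S/(S\PP))\S
  [2,4] S\PP   <
    [2,3] "under" : PP/N
    [3,4] "a" : (S\PP)\(PP/N)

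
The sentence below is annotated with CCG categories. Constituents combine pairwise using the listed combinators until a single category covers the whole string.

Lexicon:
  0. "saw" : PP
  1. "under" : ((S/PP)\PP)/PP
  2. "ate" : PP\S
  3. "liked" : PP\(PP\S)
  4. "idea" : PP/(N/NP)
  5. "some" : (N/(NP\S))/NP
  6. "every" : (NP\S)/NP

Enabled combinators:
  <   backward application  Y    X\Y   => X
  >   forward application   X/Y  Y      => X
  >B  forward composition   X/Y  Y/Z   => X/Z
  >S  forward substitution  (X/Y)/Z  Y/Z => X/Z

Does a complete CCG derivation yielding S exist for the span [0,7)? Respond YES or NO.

[0,7] S   >
  [0,4] S/PP   <
    [0,1] "saw" : PP
    [1,4] (S/PP)\PP   >
      [1,2] "under" : ((S/PP)\PP)/PP
      [2,4] PP   <
        [2,3] "ate" : PP\S
        [3,4] "liked" : PP\(PP\S)
  [4,7] PP   >
    [4,5] "idea" : PP/(N/NP)
    [5,7] N/NP   >S
      [5,6] "some" : (N/(NP\S))/NP
      [6,7] "every" : (NP\S)/NP

YES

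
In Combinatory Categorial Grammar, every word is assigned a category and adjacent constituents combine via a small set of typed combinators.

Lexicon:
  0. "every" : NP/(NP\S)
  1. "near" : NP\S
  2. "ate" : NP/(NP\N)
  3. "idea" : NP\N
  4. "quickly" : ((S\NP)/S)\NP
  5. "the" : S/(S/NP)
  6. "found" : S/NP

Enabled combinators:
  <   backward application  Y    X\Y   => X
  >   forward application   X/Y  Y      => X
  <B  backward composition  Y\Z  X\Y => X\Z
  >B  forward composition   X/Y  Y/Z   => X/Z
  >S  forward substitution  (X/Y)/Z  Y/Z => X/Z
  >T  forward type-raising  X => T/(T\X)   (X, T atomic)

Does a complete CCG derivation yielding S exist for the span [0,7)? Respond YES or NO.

YES

[0,7] S   <
  [0,2] NP   >
    [0,1] "every" : NP/(NP\S)
    [1,2] "near" : NP\S
  [2,7] S\NP   >
    [2,5] (S\NP)/S   <
      [2,4] NP   >
        [2,3] "ate" : NP/(NP\N)
        [3,4] "idea" : NP\N
      [4,5] "quickly" : ((S\NP)/S)\NP
    [5,7] S   >
      [5,6] "the" : S/(S/NP)
      [6,7] "found" : S/NP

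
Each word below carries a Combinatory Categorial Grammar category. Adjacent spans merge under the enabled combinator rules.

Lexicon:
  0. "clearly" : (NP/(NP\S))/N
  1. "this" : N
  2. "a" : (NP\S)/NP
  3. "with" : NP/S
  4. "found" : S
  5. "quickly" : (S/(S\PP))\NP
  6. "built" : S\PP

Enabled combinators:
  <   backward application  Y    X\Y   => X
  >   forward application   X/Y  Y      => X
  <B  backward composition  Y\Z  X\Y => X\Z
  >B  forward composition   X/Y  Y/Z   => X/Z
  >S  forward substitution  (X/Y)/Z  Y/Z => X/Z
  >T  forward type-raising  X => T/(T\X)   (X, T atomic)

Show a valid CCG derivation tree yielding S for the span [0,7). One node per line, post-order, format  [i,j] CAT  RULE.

[0,1] (NP/(NP\S))/N  lex  "clearly"
[1,2] N  lex  "this"
[0,2] NP/(NP\S)  >  k=1
[2,3] (NP\S)/NP  lex  "a"
[3,4] NP/S  lex  "with"
[4,5] S  lex  "found"
[3,5] NP  >  k=4
[2,5] NP\S  >  k=3
[0,5] NP  >  k=2
[5,6] (S/(S\PP))\NP  lex  "quickly"
[0,6] S/(S\PP)  <  k=5
[6,7] S\PP  lex  "built"
[0,7] S  >  k=6

[0,7] S   >
  [0,6] S/(S\PP)   <
    [0,5] NP   >
      [0,2] NP/(NP\S)   >
        [0,1] "clearly" : (NP/(NP\S))/N
        [1,2] "this" : N
      [2,5] NP\S   >
        [2,3] "a" : (NP\S)/NP
        [3,5] NP   >
          [3,4] "with" : NP/S
          [4,5] "found" : S
    [5,6] "quickly" : (S/(S\PP))\NP
  [6,7] "built" : S\PP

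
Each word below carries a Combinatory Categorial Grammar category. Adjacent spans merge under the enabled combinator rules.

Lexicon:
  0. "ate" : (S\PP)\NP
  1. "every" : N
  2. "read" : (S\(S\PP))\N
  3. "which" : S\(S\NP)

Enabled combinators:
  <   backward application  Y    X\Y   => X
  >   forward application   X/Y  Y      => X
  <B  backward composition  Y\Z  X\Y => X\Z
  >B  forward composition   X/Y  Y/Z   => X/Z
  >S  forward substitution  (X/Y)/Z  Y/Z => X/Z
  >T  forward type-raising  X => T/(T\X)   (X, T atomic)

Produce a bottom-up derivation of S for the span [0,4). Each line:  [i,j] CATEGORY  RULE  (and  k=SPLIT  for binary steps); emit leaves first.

[0,4] S   <
  [0,3] S\NP   <B
    [0,1] "ate" : (S\PP)\NP
    [1,3] S\(S\PP)   <
      [1,2] "every" : N
      [2,3] "read" : (S\(S\PP))\N
  [3,4] "which" : S\(S\NP)

[0,1] (S\PP)\NP  lex  "ate"
[1,2] N  lex  "every"
[2,3] (S\(S\PP))\N  lex  "read"
[1,3] S\(S\PP)  <  k=2
[0,3] S\NP  <B  k=1
[3,4] S\(S\NP)  lex  "which"
[0,4] S  <  k=3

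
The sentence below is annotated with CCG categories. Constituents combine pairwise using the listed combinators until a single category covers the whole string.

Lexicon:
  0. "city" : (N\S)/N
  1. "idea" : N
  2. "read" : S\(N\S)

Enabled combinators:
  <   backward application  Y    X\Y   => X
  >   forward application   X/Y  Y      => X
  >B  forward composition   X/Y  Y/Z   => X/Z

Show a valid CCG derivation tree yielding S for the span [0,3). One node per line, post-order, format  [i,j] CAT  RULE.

[0,1] (N\S)/N  lex  "city"
[1,2] N  lex  "idea"
[0,2] N\S  >  k=1
[2,3] S\(N\S)  lex  "read"
[0,3] S  <  k=2

[0,3] S   <
  [0,2] N\S   >
    [0,1] "city" : (N\S)/N
    [1,2] "idea" : N
  [2,3] "read" : S\(N\S)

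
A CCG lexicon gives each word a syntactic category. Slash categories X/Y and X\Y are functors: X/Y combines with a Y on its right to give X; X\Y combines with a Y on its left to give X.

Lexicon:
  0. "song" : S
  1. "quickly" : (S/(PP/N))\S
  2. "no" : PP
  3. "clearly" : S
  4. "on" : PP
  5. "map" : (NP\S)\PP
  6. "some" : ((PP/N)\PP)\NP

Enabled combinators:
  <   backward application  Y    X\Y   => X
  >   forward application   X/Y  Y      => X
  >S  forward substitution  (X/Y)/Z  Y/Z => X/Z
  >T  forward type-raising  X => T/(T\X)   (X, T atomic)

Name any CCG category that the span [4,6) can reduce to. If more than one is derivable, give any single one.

NP\S

[0,7] S   >
  [0,2] S/(PP/N)   <
    [0,1] "song" : S
    [1,2] "quickly" : (S/(PP/N))\S
  [2,7] PP/N   <
    [2,3] "no" : PP
    [3,7] (PP/N)\PP   <
      [3,6] NP   <
        [3,4] "clearly" : S
        [4,6] NP\S   <
          [4,5] "on" : PP
          [5,6] "map" : (NP\S)\PP
      [6,7] "some" : ((PP/N)\PP)\NP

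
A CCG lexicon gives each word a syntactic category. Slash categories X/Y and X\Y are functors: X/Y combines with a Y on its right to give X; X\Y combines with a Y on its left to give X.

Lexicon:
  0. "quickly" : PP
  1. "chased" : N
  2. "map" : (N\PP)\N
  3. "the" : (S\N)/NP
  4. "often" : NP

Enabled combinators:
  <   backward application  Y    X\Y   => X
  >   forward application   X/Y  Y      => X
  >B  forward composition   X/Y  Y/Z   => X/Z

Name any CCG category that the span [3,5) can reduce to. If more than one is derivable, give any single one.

[0,5] S   <
  [0,3] N   <
    [0,1] "quickly" : PP
    [1,3] N\PP   <
      [1,2] "chased" : N
      [2,3] "map" : (N\PP)\N
  [3,5] S\N   >
    [3,4] "the" : (S\N)/NP
    [4,5] "often" : NP

S\N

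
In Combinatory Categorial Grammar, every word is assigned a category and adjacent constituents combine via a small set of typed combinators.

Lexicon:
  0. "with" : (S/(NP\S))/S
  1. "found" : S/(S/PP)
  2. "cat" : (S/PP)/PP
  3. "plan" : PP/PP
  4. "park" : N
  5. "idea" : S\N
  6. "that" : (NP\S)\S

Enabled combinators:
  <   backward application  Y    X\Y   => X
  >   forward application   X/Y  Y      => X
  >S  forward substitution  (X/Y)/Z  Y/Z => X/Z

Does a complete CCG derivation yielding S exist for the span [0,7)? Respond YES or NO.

YES

[0,7] S   >
  [0,4] S/(NP\S)   >
    [0,1] "with" : (S/(NP\S))/S
    [1,4] S   >
      [1,2] "found" : S/(S/PP)
      [2,4] S/PP   >S
        [2,3] "cat" : (S/PP)/PP
        [3,4] "plan" : PP/PP
  [4,7] NP\S   <
    [4,6] S   <
      [4,5] "park" : N
      [5,6] "idea" : S\N
    [6,7] "that" : (NP\S)\S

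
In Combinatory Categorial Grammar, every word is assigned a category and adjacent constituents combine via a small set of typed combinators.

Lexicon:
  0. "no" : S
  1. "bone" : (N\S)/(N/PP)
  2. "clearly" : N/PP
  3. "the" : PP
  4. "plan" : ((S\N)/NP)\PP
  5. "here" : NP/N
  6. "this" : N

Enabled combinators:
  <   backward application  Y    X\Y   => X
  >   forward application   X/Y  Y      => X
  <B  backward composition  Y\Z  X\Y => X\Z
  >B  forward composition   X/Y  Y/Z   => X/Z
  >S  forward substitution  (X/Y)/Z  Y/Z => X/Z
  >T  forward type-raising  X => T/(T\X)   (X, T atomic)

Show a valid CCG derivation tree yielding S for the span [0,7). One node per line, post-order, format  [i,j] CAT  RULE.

[0,7] S   <
  [0,3] N   <
    [0,1] "no" : S
    [1,3] N\S   >
      [1,2] "bone" : (N\S)/(N/PP)
      [2,3] "clearly" : N/PP
  [3,7] S\N   >
    [3,5] (S\N)/NP   <
      [3,4] "the" : PP
      [4,5] "plan" : ((S\N)/NP)\PP
    [5,7] NP   >
      [5,6] "here" : NP/N
      [6,7] "this" : N

[0,1] S  lex  "no"
[1,2] (N\S)/(N/PP)  lex  "bone"
[2,3] N/PP  lex  "clearly"
[1,3] N\S  >  k=2
[0,3] N  <  k=1
[3,4] PP  lex  "the"
[4,5] ((S\N)/NP)\PP  lex  "plan"
[3,5] (S\N)/NP  <  k=4
[5,6] NP/N  lex  "here"
[6,7] N  lex  "this"
[5,7] NP  >  k=6
[3,7] S\N  >  k=5
[0,7] S  <  k=3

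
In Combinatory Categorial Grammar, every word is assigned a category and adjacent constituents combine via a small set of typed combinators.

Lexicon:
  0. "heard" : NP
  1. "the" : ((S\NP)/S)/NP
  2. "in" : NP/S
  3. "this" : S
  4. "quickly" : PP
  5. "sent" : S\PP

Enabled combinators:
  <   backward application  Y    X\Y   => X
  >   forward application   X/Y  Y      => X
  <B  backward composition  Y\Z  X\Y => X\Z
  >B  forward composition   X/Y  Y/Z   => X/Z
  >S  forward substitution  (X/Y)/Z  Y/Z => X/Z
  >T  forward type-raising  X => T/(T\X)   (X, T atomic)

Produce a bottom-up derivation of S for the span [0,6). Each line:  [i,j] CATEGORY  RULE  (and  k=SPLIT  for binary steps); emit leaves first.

[0,6] S   <
  [0,1] "heard" : NP
  [1,6] S\NP   >
    [1,4] (S\NP)/S   >
      [1,2] "the" : ((S\NP)/S)/NP
      [2,4] NP   >
        [2,3] "in" : NP/S
        [3,4] "this" : S
    [4,6] S   <
      [4,5] "quickly" : PP
      [5,6] "sent" : S\PP

[0,1] NP  lex  "heard"
[1,2] ((S\NP)/S)/NP  lex  "the"
[2,3] NP/S  lex  "in"
[3,4] S  lex  "this"
[2,4] NP  >  k=3
[1,4] (S\NP)/S  >  k=2
[4,5] PP  lex  "quickly"
[5,6] S\PP  lex  "sent"
[4,6] S  <  k=5
[1,6] S\NP  >  k=4
[0,6] S  <  k=1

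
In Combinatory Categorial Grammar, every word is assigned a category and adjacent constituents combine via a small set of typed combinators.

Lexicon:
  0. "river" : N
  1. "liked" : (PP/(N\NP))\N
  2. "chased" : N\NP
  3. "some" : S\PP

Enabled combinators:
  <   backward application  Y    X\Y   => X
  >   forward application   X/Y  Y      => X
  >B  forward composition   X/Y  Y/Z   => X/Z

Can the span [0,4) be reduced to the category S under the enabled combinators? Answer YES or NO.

YES

[0,4] S   <
  [0,3] PP   >
    [0,2] PP/(N\NP)   <
      [0,1] "river" : N
      [1,2] "liked" : (PP/(N\NP))\N
    [2,3] "chased" : N\NP
  [3,4] "some" : S\PP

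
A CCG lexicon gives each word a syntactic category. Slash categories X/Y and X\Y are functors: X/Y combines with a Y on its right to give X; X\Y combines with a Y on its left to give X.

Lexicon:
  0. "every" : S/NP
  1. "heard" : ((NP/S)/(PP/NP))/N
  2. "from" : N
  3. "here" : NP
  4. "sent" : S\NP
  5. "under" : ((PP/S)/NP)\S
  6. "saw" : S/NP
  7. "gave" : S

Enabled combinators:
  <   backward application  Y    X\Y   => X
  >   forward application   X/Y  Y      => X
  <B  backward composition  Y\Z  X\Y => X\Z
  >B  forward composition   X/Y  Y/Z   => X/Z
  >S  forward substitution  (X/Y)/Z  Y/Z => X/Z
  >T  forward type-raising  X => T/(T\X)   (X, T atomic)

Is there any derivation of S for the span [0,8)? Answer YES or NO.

[0,8] S   >
  [0,1] "every" : S/NP
  [1,8] NP   >
    [1,7] NP/S   >
      [1,3] (NP/S)/(PP/NP)   >
        [1,2] "heard" : ((NP/S)/(PP/NP))/N
        [2,3] "from" : N
      [3,7] PP/NP   >S
        [3,6] (PP/S)/NP   <
          [3,5] S   <
            [3,4] "here" : NP
            [4,5] "sent" : S\NP
          [5,6] "under" : ((PP/S)/NP)\S
        [6,7] "saw" : S/NP
    [7,8] "gave" : S

YES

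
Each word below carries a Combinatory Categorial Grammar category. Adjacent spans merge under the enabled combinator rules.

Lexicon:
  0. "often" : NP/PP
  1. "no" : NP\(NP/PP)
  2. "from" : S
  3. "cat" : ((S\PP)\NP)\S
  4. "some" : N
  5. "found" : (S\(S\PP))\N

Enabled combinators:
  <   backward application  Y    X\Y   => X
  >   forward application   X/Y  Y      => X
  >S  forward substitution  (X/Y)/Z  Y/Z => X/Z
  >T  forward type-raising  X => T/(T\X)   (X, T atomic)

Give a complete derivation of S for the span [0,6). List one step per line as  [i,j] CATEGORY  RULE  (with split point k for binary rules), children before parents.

[0,6] S   <
  [0,4] S\PP   <
    [0,2] NP   <
      [0,1] "often" : NP/PP
      [1,2] "no" : NP\(NP/PP)
    [2,4] (S\PP)\NP   <
      [2,3] "from" : S
      [3,4] "cat" : ((S\PP)\NP)\S
  [4,6] S\(S\PP)   <
    [4,5] "some" : N
    [5,6] "found" : (S\(S\PP))\N

[0,1] NP/PP  lex  "often"
[1,2] NP\(NP/PP)  lex  "no"
[0,2] NP  <  k=1
[2,3] S  lex  "from"
[3,4] ((S\PP)\NP)\S  lex  "cat"
[2,4] (S\PP)\NP  <  k=3
[0,4] S\PP  <  k=2
[4,5] N  lex  "some"
[5,6] (S\(S\PP))\N  lex  "found"
[4,6] S\(S\PP)  <  k=5
[0,6] S  <  k=4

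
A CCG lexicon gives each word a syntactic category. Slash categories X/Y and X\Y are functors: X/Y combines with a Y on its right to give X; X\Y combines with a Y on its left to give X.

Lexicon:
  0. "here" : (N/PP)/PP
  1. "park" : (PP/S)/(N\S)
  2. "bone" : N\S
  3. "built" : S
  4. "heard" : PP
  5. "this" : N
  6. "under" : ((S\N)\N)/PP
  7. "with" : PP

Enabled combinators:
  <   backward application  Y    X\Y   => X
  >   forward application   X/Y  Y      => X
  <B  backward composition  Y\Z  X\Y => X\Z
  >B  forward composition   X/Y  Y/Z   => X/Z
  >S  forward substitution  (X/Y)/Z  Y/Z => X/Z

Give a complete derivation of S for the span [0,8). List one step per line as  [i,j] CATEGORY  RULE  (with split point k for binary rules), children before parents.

[0,1] (N/PP)/PP  lex  "here"
[1,2] (PP/S)/(N\S)  lex  "park"
[2,3] N\S  lex  "bone"
[1,3] PP/S  >  k=2
[3,4] S  lex  "built"
[1,4] PP  >  k=3
[0,4] N/PP  >  k=1
[4,5] PP  lex  "heard"
[0,5] N  >  k=4
[5,6] N  lex  "this"
[6,7] ((S\N)\N)/PP  lex  "under"
[7,8] PP  lex  "with"
[6,8] (S\N)\N  >  k=7
[5,8] S\N  <  k=6
[0,8] S  <  k=5

[0,8] S   <
  [0,5] N   >
    [0,4] N/PP   >
      [0,1] "here" : (N/PP)/PP
      [1,4] PP   >
        [1,3] PP/S   >
          [1,2] "park" : (PP/S)/(N\S)
          [2,3] "bone" : N\S
        [3,4] "built" : S
    [4,5] "heard" : PP
  [5,8] S\N   <
    [5,6] "this" : N
    [6,8] (S\N)\N   >
      [6,7] "under" : ((S\N)\N)/PP
      [7,8] "with" : PP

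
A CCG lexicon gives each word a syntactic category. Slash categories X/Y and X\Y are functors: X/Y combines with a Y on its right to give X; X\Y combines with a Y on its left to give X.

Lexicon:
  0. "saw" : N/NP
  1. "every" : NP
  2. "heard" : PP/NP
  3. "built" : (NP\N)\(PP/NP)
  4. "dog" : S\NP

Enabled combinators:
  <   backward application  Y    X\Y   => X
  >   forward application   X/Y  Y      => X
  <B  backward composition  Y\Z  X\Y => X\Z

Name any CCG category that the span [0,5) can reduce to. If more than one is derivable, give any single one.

[0,5] S   <
  [0,4] NP   <
    [0,2] N   >
      [0,1] "saw" : N/NP
      [1,2] "every" : NP
    [2,4] NP\N   <
      [2,3] "heard" : PP/NP
      [3,4] "built" : (NP\N)\(PP/NP)
  [4,5] "dog" : S\NP

S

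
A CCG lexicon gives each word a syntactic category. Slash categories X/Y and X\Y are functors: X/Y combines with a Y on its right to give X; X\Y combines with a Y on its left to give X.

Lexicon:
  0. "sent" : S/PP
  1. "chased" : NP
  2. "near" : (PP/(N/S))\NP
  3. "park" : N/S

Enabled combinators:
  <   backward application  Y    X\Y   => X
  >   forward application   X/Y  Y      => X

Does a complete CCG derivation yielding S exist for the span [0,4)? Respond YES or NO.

[0,4] S   >
  [0,1] "sent" : S/PP
  [1,4] PP   >
    [1,3] PP/(N/S)   <
      [1,2] "chased" : NP
      [2,3] "near" : (PP/(N/S))\NP
    [3,4] "park" : N/S

YES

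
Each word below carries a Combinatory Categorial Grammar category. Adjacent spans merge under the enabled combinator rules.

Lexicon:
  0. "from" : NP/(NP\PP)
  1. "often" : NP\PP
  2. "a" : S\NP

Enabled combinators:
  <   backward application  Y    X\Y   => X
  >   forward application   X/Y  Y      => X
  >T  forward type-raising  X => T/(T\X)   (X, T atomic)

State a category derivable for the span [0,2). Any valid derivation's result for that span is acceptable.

NP

[0,3] S   <
  [0,2] NP   >
    [0,1] "from" : NP/(NP\PP)
    [1,2] "often" : NP\PP
  [2,3] "a" : S\NP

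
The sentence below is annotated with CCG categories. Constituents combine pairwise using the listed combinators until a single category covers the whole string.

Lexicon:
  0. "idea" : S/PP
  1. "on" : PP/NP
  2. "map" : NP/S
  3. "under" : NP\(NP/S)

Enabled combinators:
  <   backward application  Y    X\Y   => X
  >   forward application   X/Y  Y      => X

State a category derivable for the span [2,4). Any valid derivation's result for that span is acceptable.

NP

[0,4] S   >
  [0,1] "idea" : S/PP
  [1,4] PP   >
    [1,2] "on" : PP/NP
    [2,4] NP   <
      [2,3] "map" : NP/S
      [3,4] "under" : NP\(NP/S)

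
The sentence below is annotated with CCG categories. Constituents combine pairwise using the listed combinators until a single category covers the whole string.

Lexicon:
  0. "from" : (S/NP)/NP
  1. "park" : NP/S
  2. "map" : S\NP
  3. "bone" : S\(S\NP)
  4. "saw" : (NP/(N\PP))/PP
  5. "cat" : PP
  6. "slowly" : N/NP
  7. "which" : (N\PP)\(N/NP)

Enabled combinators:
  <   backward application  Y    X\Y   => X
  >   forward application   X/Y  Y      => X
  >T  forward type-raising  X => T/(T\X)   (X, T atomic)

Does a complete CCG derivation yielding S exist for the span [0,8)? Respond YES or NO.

[0,8] S   >
  [0,4] S/NP   >
    [0,1] "from" : (S/NP)/NP
    [1,4] NP   >
      [1,2] "park" : NP/S
      [2,4] S   <
        [2,3] "map" : S\NP
        [3,4] "bone" : S\(S\NP)
  [4,8] NP   >
    [4,6] NP/(N\PP)   >
      [4,5] "saw" : (NP/(N\PP))/PP
      [5,6] "cat" : PP
    [6,8] N\PP   <
      [6,7] "slowly" : N/NP
      [7,8] "which" : (N\PP)\(N/NP)

YES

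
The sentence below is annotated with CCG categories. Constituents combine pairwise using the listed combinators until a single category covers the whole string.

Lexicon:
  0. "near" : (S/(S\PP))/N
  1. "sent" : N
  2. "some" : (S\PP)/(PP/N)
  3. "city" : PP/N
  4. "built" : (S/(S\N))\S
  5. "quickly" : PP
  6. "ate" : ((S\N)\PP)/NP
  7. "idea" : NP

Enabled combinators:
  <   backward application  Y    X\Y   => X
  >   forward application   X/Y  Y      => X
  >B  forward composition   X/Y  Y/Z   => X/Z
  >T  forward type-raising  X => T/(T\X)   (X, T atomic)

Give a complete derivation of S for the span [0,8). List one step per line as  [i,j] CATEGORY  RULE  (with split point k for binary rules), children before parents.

[0,8] S   >
  [0,5] S/(S\N)   <
    [0,4] S   >
      [0,2] S/(S\PP)   >
        [0,1] "near" : (S/(S\PP))/N
        [1,2] "sent" : N
      [2,4] S\PP   >
        [2,3] "some" : (S\PP)/(PP/N)
        [3,4] "city" : PP/N
    [4,5] "built" : (S/(S\N))\S
  [5,8] S\N   <
    [5,6] "quickly" : PP
    [6,8] (S\N)\PP   >
      [6,7] "ate" : ((S\N)\PP)/NP
      [7,8] "idea" : NP

[0,1] (S/(S\PP))/N  lex  "near"
[1,2] N  lex  "sent"
[0,2] S/(S\PP)  >  k=1
[2,3] (S\PP)/(PP/N)  lex  "some"
[3,4] PP/N  lex  "city"
[2,4] S\PP  >  k=3
[0,4] S  >  k=2
[4,5] (S/(S\N))\S  lex  "built"
[0,5] S/(S\N)  <  k=4
[5,6] PP  lex  "quickly"
[6,7] ((S\N)\PP)/NP  lex  "ate"
[7,8] NP  lex  "idea"
[6,8] (S\N)\PP  >  k=7
[5,8] S\N  <  k=6
[0,8] S  >  k=5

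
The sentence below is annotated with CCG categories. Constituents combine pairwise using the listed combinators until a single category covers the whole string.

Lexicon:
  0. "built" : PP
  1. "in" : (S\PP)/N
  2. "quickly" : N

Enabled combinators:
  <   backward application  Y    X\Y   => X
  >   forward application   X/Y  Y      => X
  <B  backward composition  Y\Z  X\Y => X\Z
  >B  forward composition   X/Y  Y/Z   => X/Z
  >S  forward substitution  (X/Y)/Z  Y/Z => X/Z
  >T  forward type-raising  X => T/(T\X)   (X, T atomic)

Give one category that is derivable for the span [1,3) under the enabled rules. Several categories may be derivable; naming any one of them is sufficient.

S\PP

[0,3] S   <
  [0,1] "built" : PP
  [1,3] S\PP   >
    [1,2] "in" : (S\PP)/N
    [2,3] "quickly" : N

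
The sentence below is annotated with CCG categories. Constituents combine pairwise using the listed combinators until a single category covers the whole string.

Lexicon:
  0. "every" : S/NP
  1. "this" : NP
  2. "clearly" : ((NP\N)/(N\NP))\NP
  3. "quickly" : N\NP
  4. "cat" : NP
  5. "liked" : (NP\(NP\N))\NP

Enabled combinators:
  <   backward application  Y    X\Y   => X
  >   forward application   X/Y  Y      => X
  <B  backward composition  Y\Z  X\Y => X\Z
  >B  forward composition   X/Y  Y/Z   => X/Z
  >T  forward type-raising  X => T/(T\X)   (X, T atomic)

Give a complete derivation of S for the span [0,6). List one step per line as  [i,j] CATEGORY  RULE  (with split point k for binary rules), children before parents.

[0,6] S   >
  [0,1] "every" : S/NP
  [1,6] NP   <
    [1,4] NP\N   >
      [1,3] (NP\N)/(N\NP)   <
        [1,2] "this" : NP
        [2,3] "clearly" : ((NP\N)/(N\NP))\NP
      [3,4] "quickly" : N\NP
    [4,6] NP\(NP\N)   <
      [4,5] "cat" : NP
      [5,6] "liked" : (NP\(NP\N))\NP

[0,1] S/NP  lex  "every"
[1,2] NP  lex  "this"
[2,3] ((NP\N)/(N\NP))\NP  lex  "clearly"
[1,3] (NP\N)/(N\NP)  <  k=2
[3,4] N\NP  lex  "quickly"
[1,4] NP\N  >  k=3
[4,5] NP  lex  "cat"
[5,6] (NP\(NP\N))\NP  lex  "liked"
[4,6] NP\(NP\N)  <  k=5
[1,6] NP  <  k=4
[0,6] S  >  k=1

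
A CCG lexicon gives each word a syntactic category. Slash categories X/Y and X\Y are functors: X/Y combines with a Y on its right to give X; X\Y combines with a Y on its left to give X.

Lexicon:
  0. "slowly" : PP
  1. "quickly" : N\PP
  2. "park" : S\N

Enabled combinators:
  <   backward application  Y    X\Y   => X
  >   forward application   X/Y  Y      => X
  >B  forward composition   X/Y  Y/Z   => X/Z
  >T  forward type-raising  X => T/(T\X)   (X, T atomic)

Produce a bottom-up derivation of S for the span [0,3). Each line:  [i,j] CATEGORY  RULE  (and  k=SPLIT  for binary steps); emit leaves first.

[0,3] S   <
  [0,2] N   <
    [0,1] "slowly" : PP
    [1,2] "quickly" : N\PP
  [2,3] "park" : S\N

[0,1] PP  lex  "slowly"
[1,2] N\PP  lex  "quickly"
[0,2] N  <  k=1
[2,3] S\N  lex  "park"
[0,3] S  <  k=2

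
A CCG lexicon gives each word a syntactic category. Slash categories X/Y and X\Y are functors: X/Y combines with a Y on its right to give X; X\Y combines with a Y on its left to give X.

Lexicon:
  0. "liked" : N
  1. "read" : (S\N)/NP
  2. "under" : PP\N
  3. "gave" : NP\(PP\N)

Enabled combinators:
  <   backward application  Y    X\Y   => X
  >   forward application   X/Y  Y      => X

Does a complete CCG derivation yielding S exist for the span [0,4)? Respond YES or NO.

[0,4] S   <
  [0,1] "liked" : N
  [1,4] S\N   >
    [1,2] "read" : (S\N)/NP
    [2,4] NP   <
      [2,3] "under" : PP\N
      [3,4] "gave" : NP\(PP\N)

YES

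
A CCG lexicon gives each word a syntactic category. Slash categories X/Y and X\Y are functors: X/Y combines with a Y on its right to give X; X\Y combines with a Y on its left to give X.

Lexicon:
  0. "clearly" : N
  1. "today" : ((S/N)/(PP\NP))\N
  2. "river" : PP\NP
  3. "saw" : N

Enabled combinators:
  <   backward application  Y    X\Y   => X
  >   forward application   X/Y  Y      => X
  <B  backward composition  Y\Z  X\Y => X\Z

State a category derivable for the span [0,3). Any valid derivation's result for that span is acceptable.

[0,4] S   >
  [0,3] S/N   >
    [0,2] (S/N)/(PP\NP)   <
      [0,1] "clearly" : N
      [1,2] "today" : ((S/N)/(PP\NP))\N
    [2,3] "river" : PP\NP
  [3,4] "saw" : N

S/N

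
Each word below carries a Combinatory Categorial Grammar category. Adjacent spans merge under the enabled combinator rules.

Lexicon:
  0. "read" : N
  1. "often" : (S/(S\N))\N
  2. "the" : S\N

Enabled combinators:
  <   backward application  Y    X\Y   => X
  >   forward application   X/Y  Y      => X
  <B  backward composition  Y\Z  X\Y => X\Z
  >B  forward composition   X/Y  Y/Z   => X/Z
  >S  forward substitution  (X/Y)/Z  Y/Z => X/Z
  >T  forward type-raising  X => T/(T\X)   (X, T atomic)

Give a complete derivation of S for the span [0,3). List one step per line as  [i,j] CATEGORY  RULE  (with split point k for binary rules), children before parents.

[0,1] N  lex  "read"
[1,2] (S/(S\N))\N  lex  "often"
[0,2] S/(S\N)  <  k=1
[2,3] S\N  lex  "the"
[0,3] S  >  k=2

[0,3] S   >
  [0,2] S/(S\N)   <
    [0,1] "read" : N
    [1,2] "often" : (S/(S\N))\N
  [2,3] "the" : S\N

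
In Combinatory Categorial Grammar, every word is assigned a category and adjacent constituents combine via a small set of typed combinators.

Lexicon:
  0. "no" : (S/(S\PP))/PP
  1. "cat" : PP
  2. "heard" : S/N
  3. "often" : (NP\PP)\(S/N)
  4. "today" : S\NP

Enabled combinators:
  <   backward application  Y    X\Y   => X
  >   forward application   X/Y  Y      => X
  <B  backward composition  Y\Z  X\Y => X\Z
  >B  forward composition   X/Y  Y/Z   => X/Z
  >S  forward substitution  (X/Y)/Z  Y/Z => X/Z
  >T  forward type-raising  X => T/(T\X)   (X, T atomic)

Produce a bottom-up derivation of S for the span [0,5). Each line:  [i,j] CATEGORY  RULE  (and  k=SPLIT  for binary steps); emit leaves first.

[0,5] S   >
  [0,2] S/(S\PP)   >
    [0,1] "no" : (S/(S\PP))/PP
    [1,2] "cat" : PP
  [2,5] S\PP   <B
    [2,4] NP\PP   <
      [2,3] "heard" : S/N
      [3,4] "often" : (NP\PP)\(S/N)
    [4,5] "today" : S\NP

[0,1] (S/(S\PP))/PP  lex  "no"
[1,2] PP  lex  "cat"
[0,2] S/(S\PP)  >  k=1
[2,3] S/N  lex  "heard"
[3,4] (NP\PP)\(S/N)  lex  "often"
[2,4] NP\PP  <  k=3
[4,5] S\NP  lex  "today"
[2,5] S\PP  <B  k=4
[0,5] S  >  k=2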